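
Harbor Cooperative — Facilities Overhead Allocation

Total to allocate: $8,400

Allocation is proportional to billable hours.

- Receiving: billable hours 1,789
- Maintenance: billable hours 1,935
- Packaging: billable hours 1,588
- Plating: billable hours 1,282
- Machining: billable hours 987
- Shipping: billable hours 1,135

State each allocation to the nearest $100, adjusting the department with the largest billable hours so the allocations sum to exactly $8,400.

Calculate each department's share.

Sum of billable hours: 1,789 + 1,935 + 1,588 + 1,282 + 987 + 1,135 = 8,716.
Unrounded shares: Receiving 1,724.14; Maintenance 1,864.85; Packaging 1,530.43; Plating 1,235.52; Machining 951.22; Shipping 1,093.85.
At nearest $100: Receiving $1,700; Maintenance $1,900; Packaging $1,500; Plating $1,200; Machining $1,000; Shipping $1,100. Sum = $8,400.
Sum already equals the total — no adjustment.

Receiving: $1,700 | Maintenance: $1,900 | Packaging: $1,500 | Plating: $1,200 | Machining: $1,000 | Shipping: $1,100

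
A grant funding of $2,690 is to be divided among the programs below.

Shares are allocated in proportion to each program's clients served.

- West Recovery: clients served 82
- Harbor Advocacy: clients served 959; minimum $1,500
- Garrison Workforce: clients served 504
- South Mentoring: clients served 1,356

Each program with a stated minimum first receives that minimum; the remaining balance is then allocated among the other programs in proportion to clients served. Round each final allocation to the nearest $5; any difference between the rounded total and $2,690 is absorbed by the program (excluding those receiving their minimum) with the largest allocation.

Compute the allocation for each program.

Minimums first: Harbor Advocacy $1,500. Remaining pool $1,190.
Remaining pool split over remaining clients served 1,942: West Recovery 50.25 → $50; Garrison Workforce 308.84 → $310; South Mentoring 830.92 → $830.

West Recovery: $50 | Harbor Advocacy: $1,500 | Garrison Workforce: $310 | South Mentoring: $830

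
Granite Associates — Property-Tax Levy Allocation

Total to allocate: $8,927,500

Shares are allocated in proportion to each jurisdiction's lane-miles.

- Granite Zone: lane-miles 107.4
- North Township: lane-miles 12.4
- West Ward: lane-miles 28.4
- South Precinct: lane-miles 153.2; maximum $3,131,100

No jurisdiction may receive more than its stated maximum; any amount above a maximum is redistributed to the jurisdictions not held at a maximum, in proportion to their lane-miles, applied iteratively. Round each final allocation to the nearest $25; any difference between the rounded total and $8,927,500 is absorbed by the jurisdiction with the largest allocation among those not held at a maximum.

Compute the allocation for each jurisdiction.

Combined lane-miles = 301.4.
Pro-rata shares before constraints: Granite Zone 3,181,199.40; North Township 367,289.32; West Ward 841,211.02; South Precinct 4,537,800.27.
Cap binds for South Precinct ($3,131,100); residual $5,796,400 reallocated over remaining lane-miles 148.2.
Shares after redistribution: Granite Zone 4,200,629.96 → $4,200,625; North Township 484,988.93 → $485,000; West Ward 1,110,781.11 → $1,110,775.

Granite Zone: $4,200,625 · North Township: $485,000 · West Ward: $1,110,775 · South Precinct: $3,131,100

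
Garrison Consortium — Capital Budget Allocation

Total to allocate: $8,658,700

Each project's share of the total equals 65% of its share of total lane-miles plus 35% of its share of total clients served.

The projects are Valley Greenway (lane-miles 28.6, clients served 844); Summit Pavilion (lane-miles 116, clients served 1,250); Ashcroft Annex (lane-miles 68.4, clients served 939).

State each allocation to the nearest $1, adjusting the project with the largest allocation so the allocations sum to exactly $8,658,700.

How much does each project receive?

Totals — lane-miles 213, clients served 3,033.
Composite weights (65% lane-miles + 35% clients served): Valley Greenway 0.1847; Summit Pavilion 0.4982; Ashcroft Annex 0.3171.
Unrounded shares: Valley Greenway 1,599,022.16; Summit Pavilion 4,314,086.71; Ashcroft Annex 2,745,591.13.
Rounded to nearest $1: Valley Greenway $1,599,022; Summit Pavilion $4,314,087; Ashcroft Annex $2,745,591. Sum = $8,658,700.
Rounded total matches; no reconciliation needed.

Valley Greenway: $1,599,022 · Summit Pavilion: $4,314,087 · Ashcroft Annex: $2,745,591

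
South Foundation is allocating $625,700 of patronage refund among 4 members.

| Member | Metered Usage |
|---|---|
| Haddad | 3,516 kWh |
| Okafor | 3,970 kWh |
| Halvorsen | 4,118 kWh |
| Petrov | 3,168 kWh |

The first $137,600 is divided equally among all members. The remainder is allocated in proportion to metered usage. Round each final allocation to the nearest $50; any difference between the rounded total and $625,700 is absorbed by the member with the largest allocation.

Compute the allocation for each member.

First tranche $137,600 split equally: $34,400 each.
Remainder $488,100 by metered usage (total 14,772): Haddad 116,176.52 → $116,200; Okafor 131,177.70 → $131,200; Halvorsen 136,067.95 → $136,050; Petrov 104,677.82 → $104,700.
Rounding difference −$50 on remainder applied to Halvorsen.
Totals: Haddad $34,400 + $116,200 = $150,600; Okafor $34,400 + $131,200 = $165,600; Halvorsen $34,400 + $136,000 = $170,400; Petrov $34,400 + $104,700 = $139,100.

Haddad: $150,600; Okafor: $165,600; Halvorsen: $170,400; Petrov: $139,100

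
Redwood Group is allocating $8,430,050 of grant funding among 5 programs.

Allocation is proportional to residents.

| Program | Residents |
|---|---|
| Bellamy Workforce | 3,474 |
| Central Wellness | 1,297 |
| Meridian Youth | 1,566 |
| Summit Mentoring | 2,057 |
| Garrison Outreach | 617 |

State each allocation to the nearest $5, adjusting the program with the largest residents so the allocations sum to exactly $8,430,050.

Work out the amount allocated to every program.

Bellamy Workforce: $3,250,025; Central Wellness: $1,213,380; Meridian Youth: $1,465,040; Summit Mentoring: $1,924,385; Garrison Outreach: $577,220

Residents total: 3,474 + 1,297 + 1,566 + 2,057 + 617 = 9,011.
Raw shares: Bellamy Workforce 3,250,027.04; Central Wellness 1,213,380.85; Meridian Youth 1,465,038.10; Summit Mentoring 1,924,382.74; Garrison Outreach 577,221.27.
Rounded to nearest $5: Bellamy Workforce $3,250,025; Central Wellness $1,213,380; Meridian Youth $1,465,040; Summit Mentoring $1,924,385; Garrison Outreach $577,220. Sum = $8,430,050.
Sum already equals the total — no adjustment.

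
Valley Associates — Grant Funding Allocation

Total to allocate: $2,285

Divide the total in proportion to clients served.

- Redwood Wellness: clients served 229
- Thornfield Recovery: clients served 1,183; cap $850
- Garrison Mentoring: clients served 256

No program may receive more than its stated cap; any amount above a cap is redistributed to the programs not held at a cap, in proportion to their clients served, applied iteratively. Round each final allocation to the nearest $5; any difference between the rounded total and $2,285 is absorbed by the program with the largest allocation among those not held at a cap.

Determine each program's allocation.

Redwood Wellness: $680 · Thornfield Recovery: $850 · Garrison Mentoring: $755

Clients served total: 1,668.
Pro-rata shares before constraints: Redwood Wellness 313.71; Thornfield Recovery 1,620.60; Garrison Mentoring 350.70.
Held at cap: Thornfield Recovery ($850); residual $1,435 reallocated over remaining clients served 485.
Remaining shares: Redwood Wellness 677.56 → $680; Garrison Mentoring 757.44 → $755.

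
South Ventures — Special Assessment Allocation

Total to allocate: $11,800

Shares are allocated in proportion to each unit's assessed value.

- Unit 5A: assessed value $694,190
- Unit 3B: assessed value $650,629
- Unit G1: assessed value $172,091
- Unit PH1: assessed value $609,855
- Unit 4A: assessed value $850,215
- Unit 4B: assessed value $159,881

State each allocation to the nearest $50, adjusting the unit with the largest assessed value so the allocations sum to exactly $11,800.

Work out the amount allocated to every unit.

Sum of assessed value: 694,190 + 650,629 + 172,091 + 609,855 + 850,215 + 159,881 = 3,136,861.
Unrounded shares: Unit 5A 2,611.35; Unit 3B 2,447.49; Unit G1 647.36; Unit PH1 2,294.11; Unit 4A 3,198.27; Unit 4B 601.43.
At nearest $50: Unit 5A $2,600; Unit 3B $2,450; Unit G1 $650; Unit PH1 $2,300; Unit 4A $3,200; Unit 4B $600. Sum = $11,800.
No rounding difference to absorb.

Unit 5A: $2,600 · Unit 3B: $2,450 · Unit G1: $650 · Unit PH1: $2,300 · Unit 4A: $3,200 · Unit 4B: $600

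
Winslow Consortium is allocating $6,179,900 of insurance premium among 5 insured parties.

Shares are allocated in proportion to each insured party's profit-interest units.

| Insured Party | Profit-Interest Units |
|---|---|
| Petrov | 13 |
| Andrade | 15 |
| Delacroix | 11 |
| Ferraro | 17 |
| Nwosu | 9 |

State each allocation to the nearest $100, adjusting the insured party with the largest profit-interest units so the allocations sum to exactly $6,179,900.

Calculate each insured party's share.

Combined profit-interest units = 13 + 15 + 11 + 17 + 9 = 65.
Pro-rata amounts: Petrov 1,235,980.00; Andrade 1,426,130.77; Delacroix 1,045,829.23; Ferraro 1,616,281.54; Nwosu 855,678.46.
After rounding ($100): Petrov $1,236,000; Andrade $1,426,100; Delacroix $1,045,800; Ferraro $1,616,300; Nwosu $855,700. Sum = $6,179,900.
No rounding difference to absorb.

Petrov: $1,236,000 · Andrade: $1,426,100 · Delacroix: $1,045,800 · Ferraro: $1,616,300 · Nwosu: $855,700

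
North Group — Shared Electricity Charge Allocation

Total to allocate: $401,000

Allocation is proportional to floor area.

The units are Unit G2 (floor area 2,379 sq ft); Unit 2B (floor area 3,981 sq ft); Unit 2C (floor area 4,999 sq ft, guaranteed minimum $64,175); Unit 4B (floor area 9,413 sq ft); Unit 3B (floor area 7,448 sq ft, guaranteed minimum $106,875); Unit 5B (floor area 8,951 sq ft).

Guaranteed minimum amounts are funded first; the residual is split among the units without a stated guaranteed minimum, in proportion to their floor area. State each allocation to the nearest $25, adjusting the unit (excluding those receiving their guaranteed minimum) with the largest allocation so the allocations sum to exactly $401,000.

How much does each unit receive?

Minimums first: Unit 2C $64,175; Unit 3B $106,875. Balance $229,950.
Balance split over remaining floor area 24,724: Unit G2 22,126.32 → $22,125; Unit 2B 37,026.01 → $37,025; Unit 4B 87,547.30 → $87,550; Unit 5B 83,250.38 → $83,250.

Unit G2: $22,125 | Unit 2B: $37,025 | Unit 2C: $64,175 | Unit 4B: $87,550 | Unit 3B: $106,875 | Unit 5B: $83,250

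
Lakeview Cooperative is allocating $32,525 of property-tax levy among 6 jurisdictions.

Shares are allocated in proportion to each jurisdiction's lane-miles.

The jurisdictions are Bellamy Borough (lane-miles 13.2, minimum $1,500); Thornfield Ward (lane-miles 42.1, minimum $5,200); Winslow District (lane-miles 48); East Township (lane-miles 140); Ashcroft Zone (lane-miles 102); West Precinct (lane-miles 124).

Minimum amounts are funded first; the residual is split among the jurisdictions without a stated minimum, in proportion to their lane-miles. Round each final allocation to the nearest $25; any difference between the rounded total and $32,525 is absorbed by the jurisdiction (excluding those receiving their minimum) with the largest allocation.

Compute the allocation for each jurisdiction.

Bellamy Borough: $1,500; Thornfield Ward: $5,200; Winslow District: $3,000; East Township: $8,725; Ashcroft Zone: $6,375; West Precinct: $7,725

Minimums first: Bellamy Borough $1,500; Thornfield Ward $5,200. Residual $25,825.
Residual split over remaining lane-miles 414: Winslow District 2,994.20 → $3,000; East Township 8,733.09 → $8,725; Ashcroft Zone 6,362.68 → $6,375; West Precinct 7,735.02 → $7,725.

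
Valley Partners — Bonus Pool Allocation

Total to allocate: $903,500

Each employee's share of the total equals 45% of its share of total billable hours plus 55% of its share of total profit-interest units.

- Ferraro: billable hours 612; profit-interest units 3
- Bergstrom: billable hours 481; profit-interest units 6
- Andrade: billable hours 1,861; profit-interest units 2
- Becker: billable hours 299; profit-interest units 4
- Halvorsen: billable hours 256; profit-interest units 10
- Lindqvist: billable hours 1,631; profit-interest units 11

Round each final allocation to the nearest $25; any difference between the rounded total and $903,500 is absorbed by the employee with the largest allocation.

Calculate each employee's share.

Totals — billable hours 5,140, profit-interest units 36.
Blended shares (45% billable hours + 55% profit-interest units): Ferraro 0.0994; Bergstrom 0.1338; Andrade 0.1935; Becker 0.0873; Halvorsen 0.1752; Lindqvist 0.3108.
Pro-rata amounts: Ferraro 89,819.74; Bergstrom 120,868.03; Andrade 174,812.41; Becker 78,864.85; Halvorsen 158,284.37; Lindqvist 280,850.61.
Rounded to nearest $25: Ferraro $89,825; Bergstrom $120,875; Andrade $174,800; Becker $78,875; Halvorsen $158,275; Lindqvist $280,850. Sum = $903,500.
No rounding difference to absorb.

Ferraro: $89,825 | Bergstrom: $120,875 | Andrade: $174,800 | Becker: $78,875 | Halvorsen: $158,275 | Lindqvist: $280,850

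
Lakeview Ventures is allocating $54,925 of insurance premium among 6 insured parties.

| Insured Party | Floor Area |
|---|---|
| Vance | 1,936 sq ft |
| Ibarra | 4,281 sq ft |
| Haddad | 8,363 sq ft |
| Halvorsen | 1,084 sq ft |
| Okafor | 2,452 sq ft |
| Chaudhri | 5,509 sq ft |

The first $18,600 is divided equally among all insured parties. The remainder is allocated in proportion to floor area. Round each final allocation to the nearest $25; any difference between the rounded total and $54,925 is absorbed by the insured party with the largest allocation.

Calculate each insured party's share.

$18,600 shared equally gives $3,100 per insured party.
Remainder $36,325 by floor area (total 23,625): Vance 2,976.73 → $2,975; Ibarra 6,582.32 → $6,575; Haddad 12,858.67 → $12,850; Halvorsen 1,666.72 → $1,675; Okafor 3,770.11 → $3,775; Chaudhri 8,470.45 → $8,475.
Totals: Vance $3,100 + $2,975 = $6,075; Ibarra $3,100 + $6,575 = $9,675; Haddad $3,100 + $12,850 = $15,950; Halvorsen $3,100 + $1,675 = $4,775; Okafor $3,100 + $3,775 = $6,875; Chaudhri $3,100 + $8,475 = $11,575.

Vance: $6,075; Ibarra: $9,675; Haddad: $15,950; Halvorsen: $4,775; Okafor: $6,875; Chaudhri: $11,575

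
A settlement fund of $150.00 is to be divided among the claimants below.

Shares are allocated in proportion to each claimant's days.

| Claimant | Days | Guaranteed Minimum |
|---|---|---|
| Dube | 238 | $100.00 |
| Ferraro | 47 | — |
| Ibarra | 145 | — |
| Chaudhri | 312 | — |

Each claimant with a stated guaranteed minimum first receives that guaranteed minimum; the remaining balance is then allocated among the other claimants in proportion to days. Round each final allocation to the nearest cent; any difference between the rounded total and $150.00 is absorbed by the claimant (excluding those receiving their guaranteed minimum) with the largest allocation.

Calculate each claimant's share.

Minimums first: Dube $100.00. Balance $50.00.
Balance split over remaining days 504: Ferraro 4.6627 → $4.66; Ibarra 14.3849 → $14.38; Chaudhri 30.9524 → $30.95.
Rounding difference +$0.01 applied to Chaudhri → $30.96.

Dube: $100.00; Ferraro: $4.66; Ibarra: $14.38; Chaudhri: $30.96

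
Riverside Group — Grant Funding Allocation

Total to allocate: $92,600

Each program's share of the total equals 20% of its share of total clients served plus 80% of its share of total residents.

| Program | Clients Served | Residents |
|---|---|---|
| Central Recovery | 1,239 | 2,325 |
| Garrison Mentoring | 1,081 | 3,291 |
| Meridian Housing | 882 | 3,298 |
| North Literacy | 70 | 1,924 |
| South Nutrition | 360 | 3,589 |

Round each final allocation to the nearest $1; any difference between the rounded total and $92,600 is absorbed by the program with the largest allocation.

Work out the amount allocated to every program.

Central Recovery: $18,256 · Garrison Mentoring: $22,411 · Meridian Housing: $21,432 · North Literacy: $10,236 · South Nutrition: $20,265

Clients served total 3,632; residents total 14,427.
Combined weights (20% clients served + 80% residents): Central Recovery 0.1972; Garrison Mentoring 0.2420; Meridian Housing 0.2314; North Literacy 0.1105; South Nutrition 0.2188.
Pro-rata amounts: Central Recovery 18,256.26; Garrison Mentoring 22,410.83; Meridian Housing 21,432.05; North Literacy 10,236.33; South Nutrition 20,264.54.
After rounding ($1): Central Recovery $18,256; Garrison Mentoring $22,411; Meridian Housing $21,432; North Literacy $10,236; South Nutrition $20,265. Sum = $92,600.
Sum already equals the total — no adjustment.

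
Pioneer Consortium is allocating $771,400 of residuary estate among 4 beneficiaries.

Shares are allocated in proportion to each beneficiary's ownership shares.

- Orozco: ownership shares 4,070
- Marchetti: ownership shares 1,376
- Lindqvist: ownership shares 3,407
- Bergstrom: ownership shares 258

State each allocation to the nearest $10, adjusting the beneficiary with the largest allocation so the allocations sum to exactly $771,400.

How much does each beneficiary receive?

Sum of ownership shares: 9,111.
Unrounded shares: Orozco 4,070/9,111 × $771,400 = 344,594.23; Marchetti 1,376/9,111 × $771,400 = 116,501.64; Lindqvist 3,407/9,111 × $771,400 = 288,460.08; Bergstrom 258/9,111 × $771,400 = 21,844.06.
At nearest $10: Orozco $344,590; Marchetti $116,500; Lindqvist $288,460; Bergstrom $21,840. Sum = $771,390.
Difference $771,400 − $771,390 = +$10 applied to largest allocation (Orozco): Orozco becomes $344,600.

Orozco: $344,600; Marchetti: $116,500; Lindqvist: $288,460; Bergstrom: $21,840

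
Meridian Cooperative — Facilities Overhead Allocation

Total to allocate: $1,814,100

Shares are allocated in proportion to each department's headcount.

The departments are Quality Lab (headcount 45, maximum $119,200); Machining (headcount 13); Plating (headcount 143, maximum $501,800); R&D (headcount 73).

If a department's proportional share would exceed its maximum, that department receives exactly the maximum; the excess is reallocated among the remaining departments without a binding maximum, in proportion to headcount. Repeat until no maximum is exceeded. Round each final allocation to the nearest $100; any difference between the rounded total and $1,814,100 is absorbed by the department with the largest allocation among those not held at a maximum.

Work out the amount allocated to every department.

Sum of headcount: 274.
Pro-rata shares before constraints: Quality Lab 297,936.13; Machining 86,070.44; Plating 946,774.82; R&D 483,318.61.
Held at cap: Quality Lab ($119,200), Plating ($501,800); residual $1,193,100 reallocated over remaining headcount 86.
Redistributed shares: Machining 180,352.33 → $180,400; R&D 1,012,747.67 → $1,012,700.

Quality Lab: $119,200 | Machining: $180,400 | Plating: $501,800 | R&D: $1,012,700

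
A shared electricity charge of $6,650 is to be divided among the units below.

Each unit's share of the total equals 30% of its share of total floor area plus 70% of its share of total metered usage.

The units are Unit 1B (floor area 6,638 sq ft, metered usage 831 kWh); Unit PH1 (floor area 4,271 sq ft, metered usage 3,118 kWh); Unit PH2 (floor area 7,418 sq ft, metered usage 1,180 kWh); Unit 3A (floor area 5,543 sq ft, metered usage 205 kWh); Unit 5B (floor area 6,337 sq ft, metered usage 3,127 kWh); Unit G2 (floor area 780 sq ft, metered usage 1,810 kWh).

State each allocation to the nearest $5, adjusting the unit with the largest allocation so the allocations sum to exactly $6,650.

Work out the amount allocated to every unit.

Unit 1B: $805 · Unit PH1: $1,690 · Unit PH2: $1,010 · Unit 3A: $450 · Unit 5B: $1,825 · Unit G2: $870

Floor area total 30,987; metered usage total 10,271.
Composite weights (30% floor area + 70% metered usage): Unit 1B 0.1209; Unit PH1 0.2539; Unit PH2 0.1522; Unit 3A 0.0676; Unit 5B 0.2745; Unit G2 0.1309.
Pro-rata amounts: Unit 1B 803.99; Unit PH1 1,688.11; Unit PH2 1,012.38; Unit 3A 449.78; Unit 5B 1,825.20; Unit G2 870.54.
After rounding ($5): Unit 1B $805; Unit PH1 $1,690; Unit PH2 $1,010; Unit 3A $450; Unit 5B $1,825; Unit G2 $870. Sum = $6,650.
Rounded total matches; no reconciliation needed.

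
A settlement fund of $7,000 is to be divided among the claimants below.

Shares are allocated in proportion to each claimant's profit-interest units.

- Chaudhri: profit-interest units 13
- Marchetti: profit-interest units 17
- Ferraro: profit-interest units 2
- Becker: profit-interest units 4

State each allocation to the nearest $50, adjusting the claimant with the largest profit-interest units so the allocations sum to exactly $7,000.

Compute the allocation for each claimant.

Total profit-interest units = 36.
Raw shares: Chaudhri 13/36 × $7,000 = 2,527.78; Marchetti 17/36 × $7,000 = 3,305.56; Ferraro 2/36 × $7,000 = 388.89; Becker 4/36 × $7,000 = 777.78.
At nearest $50: Chaudhri $2,550; Marchetti $3,300; Ferraro $400; Becker $800. Sum = $7,050.
Difference $7,000 − $7,050 = −$50 applied to largest profit-interest units (Marchetti): Marchetti becomes $3,250.

Chaudhri: $2,550; Marchetti: $3,250; Ferraro: $400; Becker: $800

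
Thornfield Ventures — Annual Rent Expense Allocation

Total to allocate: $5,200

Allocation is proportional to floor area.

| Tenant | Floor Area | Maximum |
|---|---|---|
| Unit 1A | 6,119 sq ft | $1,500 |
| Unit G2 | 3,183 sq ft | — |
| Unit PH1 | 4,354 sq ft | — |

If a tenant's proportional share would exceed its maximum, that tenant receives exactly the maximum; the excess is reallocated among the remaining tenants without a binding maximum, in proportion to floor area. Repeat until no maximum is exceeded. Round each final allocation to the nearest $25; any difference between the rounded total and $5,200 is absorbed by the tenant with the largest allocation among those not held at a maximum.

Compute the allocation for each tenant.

Unit 1A: $1,500 · Unit G2: $1,575 · Unit PH1: $2,125

Combined floor area = 13,656.
Unconstrained shares: Unit 1A 2,330.02; Unit G2 1,212.04; Unit PH1 1,657.94.
Cap binds for Unit 1A ($1,500); balance $3,700 reallocated over remaining floor area 7,537.
Redistributed shares: Unit G2 1,562.57 → $1,575; Unit PH1 2,137.43 → $2,125.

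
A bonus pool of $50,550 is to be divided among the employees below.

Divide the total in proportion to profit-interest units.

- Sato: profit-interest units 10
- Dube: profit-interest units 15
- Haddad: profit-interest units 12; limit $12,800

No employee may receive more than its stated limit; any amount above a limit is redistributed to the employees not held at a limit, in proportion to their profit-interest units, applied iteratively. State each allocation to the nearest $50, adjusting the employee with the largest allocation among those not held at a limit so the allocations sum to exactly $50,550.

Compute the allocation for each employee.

Sato: $15,100; Dube: $22,650; Haddad: $12,800

Total profit-interest units = 37.
Pro-rata shares before constraints: Sato 13,662.16; Dube 20,493.24; Haddad 16,394.59.
Capped: Haddad ($12,800); residual $37,750 reallocated over remaining profit-interest units 25.
Remaining shares: Sato 15,100.00 → $15,100; Dube 22,650.00 → $22,650.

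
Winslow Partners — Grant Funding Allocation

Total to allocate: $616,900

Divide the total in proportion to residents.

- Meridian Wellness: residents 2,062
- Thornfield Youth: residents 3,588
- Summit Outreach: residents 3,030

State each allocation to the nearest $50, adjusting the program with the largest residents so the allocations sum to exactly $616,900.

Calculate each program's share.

Total residents = 2,062 + 3,588 + 3,030 = 8,680.
Unrounded shares: Meridian Wellness 146,549.29; Thornfield Youth 255,004.29; Summit Outreach 215,346.43.
Rounded to nearest $50: Meridian Wellness $146,550; Thornfield Youth $255,000; Summit Outreach $215,350. Sum = $616,900.
No rounding difference to absorb.

Meridian Wellness: $146,550; Thornfield Youth: $255,000; Summit Outreach: $215,350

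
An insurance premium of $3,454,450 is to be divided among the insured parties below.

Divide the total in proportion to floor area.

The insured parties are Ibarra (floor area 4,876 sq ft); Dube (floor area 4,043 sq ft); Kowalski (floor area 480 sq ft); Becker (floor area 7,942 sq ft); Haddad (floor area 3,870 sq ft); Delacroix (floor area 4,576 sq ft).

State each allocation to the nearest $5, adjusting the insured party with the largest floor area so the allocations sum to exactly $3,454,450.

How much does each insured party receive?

Floor area total: 25,787.
Raw shares: Ibarra 4,876/25,787 × $3,454,450 = 653,193.40; Dube 4,043/25,787 × $3,454,450 = 541,603.96; Kowalski 480/25,787 × $3,454,450 = 64,301.24; Becker 7,942/25,787 × $3,454,450 = 1,063,917.55; Haddad 3,870/25,787 × $3,454,450 = 518,428.72; Delacroix 4,576/25,787 × $3,454,450 = 613,005.13.
After rounding ($5): Ibarra $653,195; Dube $541,605; Kowalski $64,300; Becker $1,063,920; Haddad $518,430; Delacroix $613,005. Sum = $3,454,455.
Difference $3,454,450 − $3,454,455 = −$5 applied to largest floor area (Becker): Becker becomes $1,063,915.

Ibarra: $653,195 | Dube: $541,605 | Kowalski: $64,300 | Becker: $1,063,915 | Haddad: $518,430 | Delacroix: $613,005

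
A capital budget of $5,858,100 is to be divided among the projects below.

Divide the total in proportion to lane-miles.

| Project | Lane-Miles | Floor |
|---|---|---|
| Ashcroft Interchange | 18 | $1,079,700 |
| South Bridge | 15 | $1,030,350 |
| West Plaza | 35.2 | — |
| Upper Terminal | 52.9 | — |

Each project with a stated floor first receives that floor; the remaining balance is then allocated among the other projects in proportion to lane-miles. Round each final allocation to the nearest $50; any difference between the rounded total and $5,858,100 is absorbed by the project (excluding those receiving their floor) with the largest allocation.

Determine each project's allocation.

Ashcroft Interchange: $1,079,700 | South Bridge: $1,030,350 | West Plaza: $1,497,500 | Upper Terminal: $2,250,550

Minimums first: Ashcroft Interchange $1,079,700; South Bridge $1,030,350. Balance $3,748,050.
Balance split over remaining lane-miles 88.1: West Plaza 1,497,518.27 → $1,497,500; Upper Terminal 2,250,531.73 → $2,250,550.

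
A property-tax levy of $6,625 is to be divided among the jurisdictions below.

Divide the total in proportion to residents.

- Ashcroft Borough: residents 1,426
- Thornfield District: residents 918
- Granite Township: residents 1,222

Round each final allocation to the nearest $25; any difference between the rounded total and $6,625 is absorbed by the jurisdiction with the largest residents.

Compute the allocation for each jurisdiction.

Total residents = 1,426 + 918 + 1,222 = 3,566.
Unrounded shares: Ashcroft Borough 2,649.26; Thornfield District 1,705.48; Granite Township 2,270.26.
At nearest $25: Ashcroft Borough $2,650; Thornfield District $1,700; Granite Township $2,275. Sum = $6,625.
Sum already equals the total — no adjustment.

Ashcroft Borough: $2,650 · Thornfield District: $1,700 · Granite Township: $2,275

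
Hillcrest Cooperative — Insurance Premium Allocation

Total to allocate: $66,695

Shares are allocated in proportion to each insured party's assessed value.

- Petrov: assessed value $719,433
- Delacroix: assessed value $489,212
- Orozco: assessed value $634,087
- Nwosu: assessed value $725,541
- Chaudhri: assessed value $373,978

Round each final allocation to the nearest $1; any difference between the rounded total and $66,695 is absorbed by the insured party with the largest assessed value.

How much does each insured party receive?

Petrov: $16,308 | Delacroix: $11,089 | Orozco: $14,373 | Nwosu: $16,448 | Chaudhri: $8,477

Assessed value total: 2,942,251.
Unrounded shares: Petrov 719,433/2,942,251 × $66,695 = 16,308.12; Delacroix 489,212/2,942,251 × $66,695 = 11,089.47; Orozco 634,087/2,942,251 × $66,695 = 14,373.496; Nwosu 725,541/2,942,251 × $66,695 = 16,446.58; Chaudhri 373,978/2,942,251 × $66,695 = 8,477.34.
At nearest $1: Petrov $16,308; Delacroix $11,089; Orozco $14,373; Nwosu $16,447; Chaudhri $8,477. Sum = $66,694.
Difference $66,695 − $66,694 = +$1 applied to largest assessed value (Nwosu): Nwosu becomes $16,448.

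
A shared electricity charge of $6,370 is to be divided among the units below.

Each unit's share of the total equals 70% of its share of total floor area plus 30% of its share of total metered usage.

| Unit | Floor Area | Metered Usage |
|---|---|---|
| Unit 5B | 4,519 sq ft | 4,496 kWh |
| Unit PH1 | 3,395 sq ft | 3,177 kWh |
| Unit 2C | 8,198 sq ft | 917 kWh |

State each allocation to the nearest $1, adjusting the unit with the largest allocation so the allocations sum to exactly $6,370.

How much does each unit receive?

Floor area total 16,112; metered usage total 8,590.
Blended shares (70% floor area + 30% metered usage): Unit 5B 0.3534; Unit PH1 0.2585; Unit 2C 0.3882.
Proportional shares: Unit 5B 2,250.85; Unit PH1 1,646.35; Unit 2C 2,472.80.
Rounded to nearest $1: Unit 5B $2,251; Unit PH1 $1,646; Unit 2C $2,473. Sum = $6,370.
Sum already equals the total — no adjustment.

Unit 5B: $2,251; Unit PH1: $1,646; Unit 2C: $2,473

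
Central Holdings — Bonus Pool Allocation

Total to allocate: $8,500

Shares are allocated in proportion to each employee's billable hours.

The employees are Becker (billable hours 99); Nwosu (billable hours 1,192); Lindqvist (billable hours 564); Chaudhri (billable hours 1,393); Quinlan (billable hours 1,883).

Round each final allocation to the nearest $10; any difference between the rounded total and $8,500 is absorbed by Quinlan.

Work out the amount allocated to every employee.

Becker: $160 · Nwosu: $1,970 · Lindqvist: $930 · Chaudhri: $2,310 · Quinlan: $3,130

Total billable hours = 5,131.
Raw shares: Becker 99/5,131 × $8,500 = 164.00; Nwosu 1,192/5,131 × $8,500 = 1,974.66; Lindqvist 564/5,131 × $8,500 = 934.32; Chaudhri 1,393/5,131 × $8,500 = 2,307.64; Quinlan 1,883/5,131 × $8,500 = 3,119.37.
Rounded to nearest $10: Becker $160; Nwosu $1,970; Lindqvist $930; Chaudhri $2,310; Quinlan $3,120. Sum = $8,490.
Difference $8,500 − $8,490 = +$10 applied to Quinlan: Quinlan becomes $3,130.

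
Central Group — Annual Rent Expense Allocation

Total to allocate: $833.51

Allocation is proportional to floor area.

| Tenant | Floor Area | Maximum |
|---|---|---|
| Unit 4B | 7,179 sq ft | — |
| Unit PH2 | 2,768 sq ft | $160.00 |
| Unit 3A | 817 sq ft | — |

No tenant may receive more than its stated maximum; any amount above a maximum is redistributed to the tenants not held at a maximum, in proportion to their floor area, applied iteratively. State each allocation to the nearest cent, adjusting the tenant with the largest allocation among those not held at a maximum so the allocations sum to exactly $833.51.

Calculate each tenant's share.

Combined floor area = 10,764.
Proportional shares (ignoring caps): Unit 4B 555.9056; Unit PH2 214.3400; Unit 3A 63.2644.
Held at cap: Unit PH2 ($160.00); residual $673.51 reallocated over remaining floor area 7,996.
Shares after redistribution: Unit 4B 604.6934 → $604.69; Unit 3A 68.8166 → $68.82.

Unit 4B: $604.69 · Unit PH2: $160.00 · Unit 3A: $68.82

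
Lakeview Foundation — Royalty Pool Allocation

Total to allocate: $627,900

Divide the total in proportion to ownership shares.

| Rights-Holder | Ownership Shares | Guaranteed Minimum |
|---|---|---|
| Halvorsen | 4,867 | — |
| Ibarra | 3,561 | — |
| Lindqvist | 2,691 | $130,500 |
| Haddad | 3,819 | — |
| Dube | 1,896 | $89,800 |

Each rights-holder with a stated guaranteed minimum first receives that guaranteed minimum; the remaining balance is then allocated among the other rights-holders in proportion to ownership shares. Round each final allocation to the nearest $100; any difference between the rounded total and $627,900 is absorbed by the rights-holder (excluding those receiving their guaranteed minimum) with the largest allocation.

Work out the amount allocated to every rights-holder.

Halvorsen: $162,000; Ibarra: $118,500; Lindqvist: $130,500; Haddad: $127,100; Dube: $89,800

Minimums first: Lindqvist $130,500; Dube $89,800. Remaining pool $407,600.
Remaining pool split over remaining ownership shares 12,247: Halvorsen 161,981.64 → $162,000; Ibarra 118,515.85 → $118,500; Haddad 127,102.51 → $127,100.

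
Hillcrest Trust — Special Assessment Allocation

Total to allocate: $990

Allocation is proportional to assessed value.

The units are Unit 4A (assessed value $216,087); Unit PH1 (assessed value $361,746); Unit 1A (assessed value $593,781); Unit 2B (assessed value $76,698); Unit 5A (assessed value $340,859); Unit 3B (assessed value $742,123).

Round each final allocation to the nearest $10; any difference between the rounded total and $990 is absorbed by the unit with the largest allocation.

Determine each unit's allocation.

Assessed value total: 2,331,294.
Unrounded shares: Unit 4A 216,087/2,331,294 × $990 = 91.76; Unit PH1 361,746/2,331,294 × $990 = 153.62; Unit 1A 593,781/2,331,294 × $990 = 252.15; Unit 2B 76,698/2,331,294 × $990 = 32.57; Unit 5A 340,859/2,331,294 × $990 = 144.75; Unit 3B 742,123/2,331,294 × $990 = 315.15.
After rounding ($10): Unit 4A $90; Unit PH1 $150; Unit 1A $250; Unit 2B $30; Unit 5A $140; Unit 3B $320. Sum = $980.
Difference $990 − $980 = +$10 applied to largest allocation (Unit 3B): Unit 3B becomes $330.

Unit 4A: $90 | Unit PH1: $150 | Unit 1A: $250 | Unit 2B: $30 | Unit 5A: $140 | Unit 3B: $330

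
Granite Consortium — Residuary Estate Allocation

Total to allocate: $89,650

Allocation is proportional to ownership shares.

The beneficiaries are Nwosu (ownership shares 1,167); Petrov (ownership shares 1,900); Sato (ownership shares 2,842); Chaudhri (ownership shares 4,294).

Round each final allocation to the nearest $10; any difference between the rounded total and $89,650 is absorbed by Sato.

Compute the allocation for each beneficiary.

Sum of ownership shares: 10,203.
Pro-rata amounts: Nwosu 1,167/10,203 × $89,650 = 10,254.00; Petrov 1,900/10,203 × $89,650 = 16,694.60; Sato 2,842/10,203 × $89,650 = 24,971.61; Chaudhri 4,294/10,203 × $89,650 = 37,729.80.
After rounding ($10): Nwosu $10,250; Petrov $16,690; Sato $24,970; Chaudhri $37,730. Sum = $89,640.
Difference $89,650 − $89,640 = +$10 applied to Sato: Sato becomes $24,980.

Nwosu: $10,250 · Petrov: $16,690 · Sato: $24,980 · Chaudhri: $37,730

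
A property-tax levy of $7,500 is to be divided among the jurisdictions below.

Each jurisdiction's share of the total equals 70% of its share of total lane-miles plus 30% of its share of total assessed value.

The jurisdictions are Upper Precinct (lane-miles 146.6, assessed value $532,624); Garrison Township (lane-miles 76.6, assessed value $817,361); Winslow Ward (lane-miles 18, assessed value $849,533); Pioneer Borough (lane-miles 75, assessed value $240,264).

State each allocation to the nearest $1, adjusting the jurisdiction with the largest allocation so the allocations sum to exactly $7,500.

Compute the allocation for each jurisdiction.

Lane-miles total 316.2; assessed value total 2,439,782.
Combined weights (70% lane-miles + 30% assessed value): Upper Precinct 0.3900; Garrison Township 0.2701; Winslow Ward 0.1443; Pioneer Borough 0.1956.
Unrounded shares: Upper Precinct 2,925.25; Garrison Township 2,025.60; Winslow Ward 1,082.31; Pioneer Borough 1,466.83.
At nearest $1: Upper Precinct $2,925; Garrison Township $2,026; Winslow Ward $1,082; Pioneer Borough $1,467. Sum = $7,500.
Rounded total matches; no reconciliation needed.

Upper Precinct: $2,925 · Garrison Township: $2,026 · Winslow Ward: $1,082 · Pioneer Borough: $1,467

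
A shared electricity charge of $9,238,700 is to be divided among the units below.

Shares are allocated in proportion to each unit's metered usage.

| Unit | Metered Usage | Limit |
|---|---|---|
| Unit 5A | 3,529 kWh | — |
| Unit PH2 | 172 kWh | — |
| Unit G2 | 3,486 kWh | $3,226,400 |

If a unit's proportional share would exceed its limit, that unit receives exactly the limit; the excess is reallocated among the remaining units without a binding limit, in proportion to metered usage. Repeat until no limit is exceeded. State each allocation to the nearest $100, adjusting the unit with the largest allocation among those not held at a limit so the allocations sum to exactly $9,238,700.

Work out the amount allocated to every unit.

Total metered usage = 7,187.
Proportional shares (ignoring caps): Unit 5A 4,536,436.94; Unit PH2 221,101.49; Unit G2 4,481,161.57.
Held at cap: Unit G2 ($3,226,400); residual $6,012,300 reallocated over remaining metered usage 3,701.
Redistributed shares: Unit 5A 5,732,884.81 → $5,732,900; Unit PH2 279,415.19 → $279,400.

Unit 5A: $5,732,900; Unit PH2: $279,400; Unit G2: $3,226,400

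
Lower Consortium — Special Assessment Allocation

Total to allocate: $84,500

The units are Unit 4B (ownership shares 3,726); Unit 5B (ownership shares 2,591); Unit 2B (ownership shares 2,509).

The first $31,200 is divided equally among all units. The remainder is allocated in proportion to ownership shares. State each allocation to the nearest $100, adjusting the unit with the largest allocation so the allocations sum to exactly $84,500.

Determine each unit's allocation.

Unit 4B: $32,900; Unit 5B: $26,000; Unit 2B: $25,600

Equal tier: $31,200 ÷ 3 = $10,400 apiece.
Remainder $53,300 by ownership shares (total 8,826): Unit 4B 22,501.22 → $22,500; Unit 5B 15,646.99 → $15,600; Unit 2B 15,151.79 → $15,200.
Totals: Unit 4B $10,400 + $22,500 = $32,900; Unit 5B $10,400 + $15,600 = $26,000; Unit 2B $10,400 + $15,200 = $25,600.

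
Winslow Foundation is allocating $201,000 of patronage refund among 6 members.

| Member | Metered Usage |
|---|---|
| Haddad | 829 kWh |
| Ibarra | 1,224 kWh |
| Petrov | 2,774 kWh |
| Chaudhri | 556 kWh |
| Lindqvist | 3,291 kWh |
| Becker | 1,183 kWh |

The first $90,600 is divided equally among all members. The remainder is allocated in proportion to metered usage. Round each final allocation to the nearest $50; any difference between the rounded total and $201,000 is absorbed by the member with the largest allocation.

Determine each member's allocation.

Equal tier: $90,600 ÷ 6 = $15,100 apiece.
Remainder $110,400 by metered usage (total 9,857): Haddad 9,284.93 → $9,300; Ibarra 13,709.00 → $13,700; Petrov 31,069.25 → $31,050; Chaudhri 6,227.29 → $6,250; Lindqvist 36,859.73 → $36,850; Becker 13,249.79 → $13,250.
Totals: Haddad $15,100 + $9,300 = $24,400; Ibarra $15,100 + $13,700 = $28,800; Petrov $15,100 + $31,050 = $46,150; Chaudhri $15,100 + $6,250 = $21,350; Lindqvist $15,100 + $36,850 = $51,950; Becker $15,100 + $13,250 = $28,350.

Haddad: $24,400 · Ibarra: $28,800 · Petrov: $46,150 · Chaudhri: $21,350 · Lindqvist: $51,950 · Becker: $28,350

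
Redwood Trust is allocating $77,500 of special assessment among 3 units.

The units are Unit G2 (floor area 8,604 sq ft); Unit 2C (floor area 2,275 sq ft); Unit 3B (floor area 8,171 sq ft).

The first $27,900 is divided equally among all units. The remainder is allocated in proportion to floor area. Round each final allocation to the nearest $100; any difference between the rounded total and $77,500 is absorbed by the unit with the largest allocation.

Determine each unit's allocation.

Unit G2: $31,700 | Unit 2C: $15,200 | Unit 3B: $30,600

$27,900 shared equally gives $9,300 per unit.
Remainder $49,600 by floor area (total 19,050): Unit G2 22,402.02 → $22,400; Unit 2C 5,923.36 → $5,900; Unit 3B 21,274.62 → $21,300.
Totals: Unit G2 $9,300 + $22,400 = $31,700; Unit 2C $9,300 + $5,900 = $15,200; Unit 3B $9,300 + $21,300 = $30,600.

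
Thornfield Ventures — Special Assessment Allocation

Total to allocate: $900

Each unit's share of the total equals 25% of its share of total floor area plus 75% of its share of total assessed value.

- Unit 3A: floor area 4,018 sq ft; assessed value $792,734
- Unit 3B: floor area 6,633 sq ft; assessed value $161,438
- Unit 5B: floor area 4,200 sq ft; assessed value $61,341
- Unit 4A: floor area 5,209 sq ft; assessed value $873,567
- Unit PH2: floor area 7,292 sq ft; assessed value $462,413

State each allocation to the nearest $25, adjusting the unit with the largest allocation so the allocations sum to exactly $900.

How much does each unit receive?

Unit 3A: $250; Unit 3B: $100; Unit 5B: $50; Unit 4A: $300; Unit PH2: $200

Totals — floor area 27,352, assessed value 2,351,493.
Blended shares (25% floor area + 75% assessed value): Unit 3A 0.2896; Unit 3B 0.1121; Unit 5B 0.0580; Unit 4A 0.3262; Unit PH2 0.2141.
Raw shares: Unit 3A 260.61; Unit 3B 100.90; Unit 5B 52.16; Unit 4A 293.61; Unit PH2 192.72.
At nearest $25: Unit 3A $250; Unit 3B $100; Unit 5B $50; Unit 4A $300; Unit PH2 $200. Sum = $900.
Rounded total matches; no reconciliation needed.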